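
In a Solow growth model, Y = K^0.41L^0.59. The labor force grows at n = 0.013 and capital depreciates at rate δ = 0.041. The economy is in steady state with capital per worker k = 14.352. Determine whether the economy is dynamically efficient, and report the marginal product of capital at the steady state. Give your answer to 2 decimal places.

The effective depreciation rate is n + δ = 0.013 + 0.041 = 0.054.
MPK = 0.41·k^(0.41−1) = 0.41·14.352^(-0.59) ≈ 0.0852.
MPK > 0.054, so the economy is dynamically efficient (under-saving).

dynamically efficient; MPK ≈ 0.09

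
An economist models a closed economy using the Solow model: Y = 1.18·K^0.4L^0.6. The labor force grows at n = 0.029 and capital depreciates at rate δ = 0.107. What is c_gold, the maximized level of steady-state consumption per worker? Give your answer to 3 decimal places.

The effective depreciation rate is n + δ = 0.029 + 0.107 = 0.136.
Setting f'(k) = n+δ gives 0.4·1.18·k^(0.4−1) = 0.136, hence k_gold = (0.4·1.18/0.136)^(1/0.6) ≈ 7.9556.
y_gold = 1.18·7.9556^0.4 ≈ 2.7049.
c_gold = y_gold − (n+δ)·k_gold = 2.7049 − 0.136·7.9556 ≈ 1.6229.

c_gold ≈ 1.623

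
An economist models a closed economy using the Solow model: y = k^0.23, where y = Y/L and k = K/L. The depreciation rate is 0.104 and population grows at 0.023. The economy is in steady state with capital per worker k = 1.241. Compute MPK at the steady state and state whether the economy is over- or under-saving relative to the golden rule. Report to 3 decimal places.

Capital per worker breaks even when investment replaces (n + δ)·k; here n + δ = 0.127.
MPK = 0.23·k^(0.23−1) = 0.23·1.241^(-0.77) ≈ 0.1948.
MPK > 0.127, so the economy is dynamically efficient (under-saving).

under-saving; MPK ≈ 0.195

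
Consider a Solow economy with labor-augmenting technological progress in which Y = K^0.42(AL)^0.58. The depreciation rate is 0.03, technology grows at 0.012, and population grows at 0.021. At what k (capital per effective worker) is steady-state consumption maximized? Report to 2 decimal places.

n + g + δ = 0.021 + 0.012 + 0.03 = 0.063.
At the golden rule the marginal product of capital equals n+g+δ: 0.42·k^(0.42−1) = 0.063. Solving, k_gold = (0.42/0.063)^(1/0.58) ≈ 26.3349.

k_gold ≈ 26.33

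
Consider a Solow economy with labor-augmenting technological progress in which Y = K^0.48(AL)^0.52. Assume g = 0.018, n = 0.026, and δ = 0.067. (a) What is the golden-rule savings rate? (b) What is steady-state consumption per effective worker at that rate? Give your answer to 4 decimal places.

(a) s_gold = 0.4800; (b) c_gold ≈ 2.0091

Capital per effective worker breaks even when investment replaces (n + g + δ)·k; here n + g + δ = 0.111.
For Cobb-Douglas, s_gold equals capital's share: s_gold = 0.48.
Golden rule sets MPK = n+g+δ: 0.48·k^(0.48−1) = 0.111, so k_gold = (0.48/0.111)^(1/0.52) ≈ 16.7078.
y_gold = 16.7078^0.48 ≈ 3.8637; c_gold = (1−0.48)·y_gold ≈ 2.0091.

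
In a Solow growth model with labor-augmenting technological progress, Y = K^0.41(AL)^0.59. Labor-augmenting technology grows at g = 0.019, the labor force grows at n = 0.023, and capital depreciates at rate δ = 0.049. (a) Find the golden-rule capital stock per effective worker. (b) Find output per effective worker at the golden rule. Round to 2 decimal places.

Break-even investment rate: n + g + δ = 0.023 + 0.019 + 0.049 = 0.091.
Setting f'(k) = n+g+δ gives 0.41·k^(0.41−1) = 0.091, hence k_gold = (0.41/0.091)^(1/0.59) ≈ 12.8244.
y_gold = 12.8244^0.41 ≈ 2.8464.

(a) k_gold ≈ 12.82; (b) y_gold ≈ 2.85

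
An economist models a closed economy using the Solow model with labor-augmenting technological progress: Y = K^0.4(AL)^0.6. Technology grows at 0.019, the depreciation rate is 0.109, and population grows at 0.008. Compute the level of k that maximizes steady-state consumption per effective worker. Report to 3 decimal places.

k_gold ≈ 6.038

n + g + δ = 0.008 + 0.019 + 0.109 = 0.136.
Setting f'(k) = n+g+δ gives 0.4·k^(0.4−1) = 0.136, hence k_gold = (0.4/0.136)^(1/0.6) ≈ 6.0377.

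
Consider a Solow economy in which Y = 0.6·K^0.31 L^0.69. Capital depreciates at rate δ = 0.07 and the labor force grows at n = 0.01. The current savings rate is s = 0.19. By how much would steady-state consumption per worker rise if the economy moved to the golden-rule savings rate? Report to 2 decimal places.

Break-even investment rate: n + δ = 0.01 + 0.07 = 0.08.
Current steady state (s = 0.19): k* = (0.19·0.6/0.08)^(1/0.69) ≈ 1.6708, y* = 0.6·1.6708^0.31 ≈ 0.7035, c* = (1−0.19)·0.7035 ≈ 0.5698.
At the golden rule the marginal product of capital equals n+δ: 0.31·0.6·k^(0.31−1) = 0.08. Solving, k_gold = (0.31·0.6/0.08)^(1/0.69) ≈ 3.3966.
y_gold = 0.6·3.3966^0.31 ≈ 0.8765, c_gold = y_gold − 0.08·k_gold ≈ 0.6048.
Gain: Δc = 0.6048 − 0.5698 ≈ 0.0350.

Δc ≈ 0.03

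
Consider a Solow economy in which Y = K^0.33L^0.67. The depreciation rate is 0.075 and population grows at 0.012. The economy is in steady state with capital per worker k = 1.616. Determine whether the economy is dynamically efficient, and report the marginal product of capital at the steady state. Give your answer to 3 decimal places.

Break-even investment rate: n + δ = 0.012 + 0.075 = 0.087.
MPK = 0.33·k^(0.33−1) = 0.33·1.616^(-0.67) ≈ 0.2393.
MPK > 0.087, so the economy is dynamically efficient (under-saving).

dynamically efficient; MPK ≈ 0.239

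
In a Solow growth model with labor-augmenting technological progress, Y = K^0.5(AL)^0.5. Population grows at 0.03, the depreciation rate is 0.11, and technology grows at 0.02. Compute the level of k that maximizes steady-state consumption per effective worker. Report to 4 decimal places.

k_gold ≈ 9.7656

n + g + δ = 0.03 + 0.02 + 0.11 = 0.16.
At the golden rule the marginal product of capital equals n+g+δ: 0.5·k^(0.5−1) = 0.16. Solving, k_gold = (0.5/0.16)^(1/0.5) ≈ 9.7656.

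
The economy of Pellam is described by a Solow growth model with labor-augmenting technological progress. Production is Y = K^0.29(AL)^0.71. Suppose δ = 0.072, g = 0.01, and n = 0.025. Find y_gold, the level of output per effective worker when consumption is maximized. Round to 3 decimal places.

The effective depreciation rate is n + g + δ = 0.025 + 0.01 + 0.072 = 0.107.
At the golden rule the marginal product of capital equals n+g+δ: 0.29·k^(0.29−1) = 0.107. Solving, k_gold = (0.29/0.107)^(1/0.71) ≈ 4.0727.
Output: y_gold = k_gold^0.29 = 4.0727^0.29 ≈ 1.5027.

y_gold ≈ 1.503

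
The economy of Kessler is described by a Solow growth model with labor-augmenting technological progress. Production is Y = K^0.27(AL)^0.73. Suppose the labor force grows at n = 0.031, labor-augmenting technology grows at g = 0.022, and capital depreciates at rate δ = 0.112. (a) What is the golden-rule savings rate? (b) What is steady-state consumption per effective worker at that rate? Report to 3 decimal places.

n + g + δ = 0.031 + 0.022 + 0.112 = 0.165.
For Cobb-Douglas, s_gold equals capital's share: s_gold = 0.27.
At the golden rule the marginal product of capital equals n+g+δ: 0.27·k^(0.27−1) = 0.165. Solving, k_gold = (0.27/0.165)^(1/0.73) ≈ 1.9633.
y_gold = 1.9633^0.27 ≈ 1.1998; c_gold = (1−0.27)·y_gold ≈ 0.8758.

(a) s_gold = 0.270; (b) c_gold ≈ 0.876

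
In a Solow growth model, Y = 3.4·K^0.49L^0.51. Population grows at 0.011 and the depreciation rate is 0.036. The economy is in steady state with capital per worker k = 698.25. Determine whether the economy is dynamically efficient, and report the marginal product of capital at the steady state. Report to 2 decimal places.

dynamically efficient; MPK ≈ 0.06

The effective depreciation rate is n + δ = 0.011 + 0.036 = 0.047.
MPK = 0.49·3.4·k^(0.49−1) = 0.49·3.4·698.25^(-0.51) ≈ 0.0591.
MPK > 0.047, so the economy is dynamically efficient (under-saving).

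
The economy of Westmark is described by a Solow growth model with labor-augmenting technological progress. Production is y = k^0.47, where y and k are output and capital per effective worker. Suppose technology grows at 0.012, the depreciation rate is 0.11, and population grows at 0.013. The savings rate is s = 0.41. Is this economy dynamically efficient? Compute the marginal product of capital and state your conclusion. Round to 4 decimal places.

dynamically efficient; MPK ≈ 0.1548

Break-even investment rate: n + g + δ = 0.013 + 0.012 + 0.11 = 0.135.
Steady-state k*: s·k^0.47 = 0.135·k gives k* = (0.41/0.135)^(1/0.53) ≈ 8.1336.
MPK = 0.47·8.1336^(-0.53) ≈ 0.1548.
MPK > n+g+δ = 0.135, so the economy is dynamically efficient (under-saving).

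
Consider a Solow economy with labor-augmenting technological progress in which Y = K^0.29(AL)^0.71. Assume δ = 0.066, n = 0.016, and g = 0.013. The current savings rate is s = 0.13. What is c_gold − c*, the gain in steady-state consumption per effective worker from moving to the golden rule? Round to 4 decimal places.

The effective depreciation rate is n + g + δ = 0.016 + 0.013 + 0.066 = 0.095.
Current steady state (s = 0.13): k* = (0.13/0.095)^(1/0.71) ≈ 1.5555, y* = 1.5555^0.29 ≈ 1.1367, c* = (1−0.13)·1.1367 ≈ 0.9889.
Maximizing c = f(k) − (n+g+δ)·k gives f'(k) = n+g+δ, i.e. 0.29·k^(0.29−1) = 0.095, so k_gold = (0.29/0.095)^(1/0.71) ≈ 4.8155.
y_gold = 4.8155^0.29 ≈ 1.5775, c_gold = y_gold − 0.095·k_gold ≈ 1.1200.
Gain: Δc = 1.1200 − 0.9889 ≈ 0.1311.

Δc ≈ 0.1311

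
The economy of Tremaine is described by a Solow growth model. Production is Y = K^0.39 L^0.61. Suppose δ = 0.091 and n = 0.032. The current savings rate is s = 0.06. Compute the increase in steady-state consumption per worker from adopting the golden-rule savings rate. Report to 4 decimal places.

n + δ = 0.032 + 0.091 = 0.123.
Current steady state (s = 0.06): k* = (0.06/0.123)^(1/0.61) ≈ 0.3083, y* = 0.3083^0.39 ≈ 0.6319, c* = (1−0.06)·0.6319 ≈ 0.5940.
Maximizing c = f(k) − (n+δ)·k gives f'(k) = n+δ, i.e. 0.39·k^(0.39−1) = 0.123, so k_gold = (0.39/0.123)^(1/0.61) ≈ 6.6309.
y_gold = 6.6309^0.39 ≈ 2.0913, c_gold = y_gold − 0.123·k_gold ≈ 1.2757.
Gain: Δc = 1.2757 − 0.5940 ≈ 0.6817.

Δc ≈ 0.6817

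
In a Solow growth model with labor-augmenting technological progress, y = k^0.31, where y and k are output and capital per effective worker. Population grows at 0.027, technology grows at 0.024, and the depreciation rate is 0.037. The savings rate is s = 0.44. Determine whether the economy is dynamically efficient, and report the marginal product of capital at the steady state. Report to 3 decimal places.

Break-even investment rate: n + g + δ = 0.027 + 0.024 + 0.037 = 0.088.
Steady-state k*: s·k^0.31 = 0.088·k gives k* = (0.44/0.088)^(1/0.69) ≈ 10.3039.
MPK = 0.31·10.3039^(-0.69) ≈ 0.0620.
MPK < n+g+δ = 0.088, so the economy is dynamically inefficient (over-saving).

dynamically inefficient; MPK ≈ 0.062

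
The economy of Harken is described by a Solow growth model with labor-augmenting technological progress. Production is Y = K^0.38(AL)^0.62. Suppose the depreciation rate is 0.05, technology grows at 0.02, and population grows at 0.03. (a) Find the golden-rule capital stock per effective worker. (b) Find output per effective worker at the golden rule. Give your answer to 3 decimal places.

(a) k_gold ≈ 8.613; (b) y_gold ≈ 2.266

n + g + δ = 0.03 + 0.02 + 0.05 = 0.1.
Maximizing c = f(k) − (n+g+δ)·k gives f'(k) = n+g+δ, i.e. 0.38·k^(0.38−1) = 0.1, so k_gold = (0.38/0.1)^(1/0.62) ≈ 8.6126.
y_gold = 8.6126^0.38 ≈ 2.2665.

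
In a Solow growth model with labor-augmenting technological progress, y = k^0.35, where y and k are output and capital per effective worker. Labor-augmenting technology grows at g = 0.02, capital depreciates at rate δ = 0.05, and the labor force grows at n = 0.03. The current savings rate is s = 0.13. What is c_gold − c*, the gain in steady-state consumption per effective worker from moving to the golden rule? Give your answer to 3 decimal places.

The effective depreciation rate is n + g + δ = 0.03 + 0.02 + 0.05 = 0.1.
Current steady state (s = 0.13): k* = (0.13/0.1)^(1/0.65) ≈ 1.4973, y* = 1.4973^0.35 ≈ 1.1517, c* = (1−0.13)·1.1517 ≈ 1.0020.
At the golden rule the marginal product of capital equals n+g+δ: 0.35·k^(0.35−1) = 0.1. Solving, k_gold = (0.35/0.1)^(1/0.65) ≈ 6.8711.
y_gold = 6.8711^0.35 ≈ 1.9632, c_gold = y_gold − 0.1·k_gold ≈ 1.2761.
Gain: Δc = 1.2761 − 1.0020 ≈ 0.2741.

Δc ≈ 0.274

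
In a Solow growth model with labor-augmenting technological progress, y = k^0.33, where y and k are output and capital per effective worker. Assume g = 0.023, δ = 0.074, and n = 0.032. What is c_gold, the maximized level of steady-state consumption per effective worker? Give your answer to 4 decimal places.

The effective depreciation rate is n + g + δ = 0.032 + 0.023 + 0.074 = 0.129.
Golden rule sets MPK = n+g+δ: 0.33·k^(0.33−1) = 0.129, so k_gold = (0.33/0.129)^(1/0.67) ≈ 4.0630.
y_gold = 4.0630^0.33 ≈ 1.5882.
c_gold = y_gold − (n+g+δ)·k_gold = 1.5882 − 0.129·4.0630 ≈ 1.0641.

c_gold ≈ 1.0641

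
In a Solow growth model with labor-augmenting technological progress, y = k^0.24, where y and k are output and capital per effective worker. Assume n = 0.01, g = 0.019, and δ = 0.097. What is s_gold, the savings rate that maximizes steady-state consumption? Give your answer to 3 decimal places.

Break-even investment rate: n + g + δ = 0.01 + 0.019 + 0.097 = 0.126.
At the golden rule MPK = n+g+δ, and in any Cobb-Douglas steady state s = (n+g+δ)·k/y = MPK·k/y = capital's share 0.24.

s_gold = 0.240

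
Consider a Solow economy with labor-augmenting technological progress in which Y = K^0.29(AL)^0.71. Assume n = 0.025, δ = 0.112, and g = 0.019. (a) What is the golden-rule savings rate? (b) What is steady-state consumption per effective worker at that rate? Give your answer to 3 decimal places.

(a) s_gold = 0.290; (b) c_gold ≈ 0.915

Capital per effective worker breaks even when investment replaces (n + g + δ)·k; here n + g + δ = 0.156.
For Cobb-Douglas, s_gold equals capital's share: s_gold = 0.29.
Golden rule sets MPK = n+g+δ: 0.29·k^(0.29−1) = 0.156, so k_gold = (0.29/0.156)^(1/0.71) ≈ 2.3947.
y_gold = 2.3947^0.29 ≈ 1.2882; c_gold = (1−0.29)·y_gold ≈ 0.9146.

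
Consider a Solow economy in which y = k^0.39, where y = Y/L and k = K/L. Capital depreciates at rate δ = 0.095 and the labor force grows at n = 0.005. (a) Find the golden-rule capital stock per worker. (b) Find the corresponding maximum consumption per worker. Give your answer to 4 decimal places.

Break-even investment rate: n + δ = 0.005 + 0.095 = 0.1.
Maximizing c = f(k) − (n+δ)·k gives f'(k) = n+δ, i.e. 0.39·k^(0.39−1) = 0.1, so k_gold = (0.39/0.1)^(1/0.61) ≈ 9.3102.
y_gold = 9.3102^0.39 ≈ 2.3872; c_gold = y_gold − 0.1·k_gold ≈ 1.4562.

(a) k_gold ≈ 9.3102; (b) c_gold ≈ 1.4562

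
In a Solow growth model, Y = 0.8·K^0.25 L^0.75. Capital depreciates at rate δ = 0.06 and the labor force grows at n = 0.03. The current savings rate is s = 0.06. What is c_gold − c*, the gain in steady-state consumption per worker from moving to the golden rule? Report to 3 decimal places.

Δc ≈ 0.173

The effective depreciation rate is n + δ = 0.03 + 0.06 = 0.09.
Current steady state (s = 0.06): k* = (0.06·0.8/0.09)^(1/0.75) ≈ 0.4325, y* = 0.8·0.4325^0.25 ≈ 0.6488, c* = (1−0.06)·0.6488 ≈ 0.6098.
Setting f'(k) = n+δ gives 0.25·0.8·k^(0.25−1) = 0.09, hence k_gold = (0.25·0.8/0.09)^(1/0.75) ≈ 2.8999.
y_gold = 0.8·2.8999^0.25 ≈ 1.0440, c_gold = y_gold − 0.09·k_gold ≈ 0.7830.
Gain: Δc = 0.7830 − 0.6098 ≈ 0.1731.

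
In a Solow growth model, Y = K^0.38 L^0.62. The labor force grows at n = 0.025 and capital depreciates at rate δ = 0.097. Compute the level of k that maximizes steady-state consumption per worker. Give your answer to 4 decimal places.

k_gold ≈ 6.2495

Break-even investment rate: n + δ = 0.025 + 0.097 = 0.122.
Golden rule sets MPK = n+δ: 0.38·k^(0.38−1) = 0.122, so k_gold = (0.38/0.122)^(1/0.62) ≈ 6.2495.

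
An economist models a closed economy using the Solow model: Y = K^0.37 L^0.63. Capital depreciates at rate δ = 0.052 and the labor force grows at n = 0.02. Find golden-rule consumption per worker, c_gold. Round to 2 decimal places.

Break-even investment rate: n + δ = 0.02 + 0.052 = 0.072.
Setting f'(k) = n+δ gives 0.37·k^(0.37−1) = 0.072, hence k_gold = (0.37/0.072)^(1/0.63) ≈ 13.4389.
y_gold = 13.4389^0.37 ≈ 2.6151.
c_gold = y_gold − (n+δ)·k_gold = 2.6151 − 0.072·13.4389 ≈ 1.6475.

c_gold ≈ 1.65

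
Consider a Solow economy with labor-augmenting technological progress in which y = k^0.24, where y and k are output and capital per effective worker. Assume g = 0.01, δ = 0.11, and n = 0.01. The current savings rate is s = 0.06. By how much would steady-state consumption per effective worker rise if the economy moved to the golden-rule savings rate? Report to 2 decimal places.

Δc ≈ 0.19

n + g + δ = 0.01 + 0.01 + 0.11 = 0.13.
Current steady state (s = 0.06): k* = (0.06/0.13)^(1/0.76) ≈ 0.3615, y* = 0.3615^0.24 ≈ 0.7834, c* = (1−0.06)·0.7834 ≈ 0.7364.
Golden rule sets MPK = n+g+δ: 0.24·k^(0.24−1) = 0.13, so k_gold = (0.24/0.13)^(1/0.76) ≈ 2.2405.
y_gold = 2.2405^0.24 ≈ 1.2136, c_gold = y_gold − 0.13·k_gold ≈ 0.9224.
Gain: Δc = 0.9224 − 0.7364 ≈ 0.1860.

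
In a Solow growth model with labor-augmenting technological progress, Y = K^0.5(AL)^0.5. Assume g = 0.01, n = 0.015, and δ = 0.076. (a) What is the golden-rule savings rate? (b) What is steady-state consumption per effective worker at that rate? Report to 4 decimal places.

(a) s_gold = 0.5000; (b) c_gold ≈ 2.4752

The effective depreciation rate is n + g + δ = 0.015 + 0.01 + 0.076 = 0.101.
For Cobb-Douglas, s_gold equals capital's share: s_gold = 0.5.
Maximizing c = f(k) − (n+g+δ)·k gives f'(k) = n+g+δ, i.e. 0.5·k^(0.5−1) = 0.101, so k_gold = (0.5/0.101)^(1/0.5) ≈ 24.5074.
y_gold = 24.5074^0.5 ≈ 4.9505; c_gold = (1−0.5)·y_gold ≈ 2.4752.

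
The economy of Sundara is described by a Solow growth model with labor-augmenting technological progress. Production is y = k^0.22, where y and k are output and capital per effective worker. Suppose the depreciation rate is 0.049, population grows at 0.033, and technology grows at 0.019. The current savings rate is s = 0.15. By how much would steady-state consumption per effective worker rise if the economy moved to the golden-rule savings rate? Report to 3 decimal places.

n + g + δ = 0.033 + 0.019 + 0.049 = 0.101.
Current steady state (s = 0.15): k* = (0.15/0.101)^(1/0.78) ≈ 1.6604, y* = 1.6604^0.22 ≈ 1.1180, c* = (1−0.15)·1.1180 ≈ 0.9503.
Maximizing c = f(k) − (n+g+δ)·k gives f'(k) = n+g+δ, i.e. 0.22·k^(0.22−1) = 0.101, so k_gold = (0.22/0.101)^(1/0.78) ≈ 2.7131.
y_gold = 2.7131^0.22 ≈ 1.2456, c_gold = y_gold − 0.101·k_gold ≈ 0.9715.
Gain: Δc = 0.9715 − 0.9503 ≈ 0.0212.

Δc ≈ 0.021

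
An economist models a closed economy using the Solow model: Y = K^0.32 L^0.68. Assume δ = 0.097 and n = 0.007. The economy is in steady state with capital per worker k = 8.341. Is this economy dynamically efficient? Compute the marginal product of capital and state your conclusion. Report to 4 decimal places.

dynamically inefficient; MPK ≈ 0.0756

The effective depreciation rate is n + δ = 0.007 + 0.097 = 0.104.
MPK = 0.32·k^(0.32−1) = 0.32·8.341^(-0.68) ≈ 0.0756.
MPK < 0.104, so the economy is dynamically inefficient (over-saving).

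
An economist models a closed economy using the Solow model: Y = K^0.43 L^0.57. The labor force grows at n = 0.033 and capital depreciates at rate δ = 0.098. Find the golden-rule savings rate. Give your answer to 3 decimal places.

The effective depreciation rate is n + δ = 0.033 + 0.098 = 0.131.
At the golden rule MPK = n+δ, and in any Cobb-Douglas steady state s = (n+δ)·k/y = MPK·k/y = capital's share 0.43.

s_gold = 0.430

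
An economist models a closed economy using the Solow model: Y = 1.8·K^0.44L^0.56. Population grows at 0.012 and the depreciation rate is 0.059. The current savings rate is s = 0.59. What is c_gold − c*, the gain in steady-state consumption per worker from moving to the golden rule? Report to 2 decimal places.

The effective depreciation rate is n + δ = 0.012 + 0.059 = 0.071.
Current steady state (s = 0.59): k* = (0.59·1.8/0.071)^(1/0.56) ≈ 125.3070, y* = 1.8·125.3070^0.44 ≈ 15.0793, c* = (1−0.59)·15.0793 ≈ 6.1825.
Maximizing c = f(k) − (n+δ)·k gives f'(k) = n+δ, i.e. 0.44·1.8·k^(0.44−1) = 0.071, so k_gold = (0.44·1.8/0.071)^(1/0.56) ≈ 74.2124.
y_gold = 1.8·74.2124^0.44 ≈ 11.9752, c_gold = y_gold − 0.071·k_gold ≈ 6.7061.
Gain: Δc = 6.7061 − 6.1825 ≈ 0.5236.

Δc ≈ 0.52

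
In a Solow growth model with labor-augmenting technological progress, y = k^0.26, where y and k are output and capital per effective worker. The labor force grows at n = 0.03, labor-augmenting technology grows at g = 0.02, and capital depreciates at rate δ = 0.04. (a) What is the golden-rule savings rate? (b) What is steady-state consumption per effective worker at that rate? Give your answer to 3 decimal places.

n + g + δ = 0.03 + 0.02 + 0.04 = 0.09.
For Cobb-Douglas, s_gold equals capital's share: s_gold = 0.26.
Golden rule sets MPK = n+g+δ: 0.26·k^(0.26−1) = 0.09, so k_gold = (0.26/0.09)^(1/0.74) ≈ 4.1938.
y_gold = 4.1938^0.26 ≈ 1.4517; c_gold = (1−0.26)·y_gold ≈ 1.0743.

(a) s_gold = 0.260; (b) c_gold ≈ 1.074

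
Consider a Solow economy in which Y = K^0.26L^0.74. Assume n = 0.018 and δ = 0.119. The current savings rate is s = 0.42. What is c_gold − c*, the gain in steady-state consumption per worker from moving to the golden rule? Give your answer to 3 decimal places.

Δc ≈ 0.067

n + δ = 0.018 + 0.119 = 0.137.
Current steady state (s = 0.42): k* = (0.42/0.137)^(1/0.74) ≈ 4.5443, y* = 4.5443^0.26 ≈ 1.4823, c* = (1−0.42)·1.4823 ≈ 0.8597.
Setting f'(k) = n+δ gives 0.26·k^(0.26−1) = 0.137, hence k_gold = (0.26/0.137)^(1/0.74) ≈ 2.3769.
y_gold = 2.3769^0.26 ≈ 1.2525, c_gold = y_gold − 0.137·k_gold ≈ 0.9268.
Gain: Δc = 0.9268 − 0.8597 ≈ 0.0671.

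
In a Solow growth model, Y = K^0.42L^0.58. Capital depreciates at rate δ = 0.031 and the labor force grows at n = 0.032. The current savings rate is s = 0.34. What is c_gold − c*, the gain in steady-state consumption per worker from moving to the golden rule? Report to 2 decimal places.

Capital per worker breaks even when investment replaces (n + δ)·k; here n + δ = 0.063.
Current steady state (s = 0.34): k* = (0.34/0.063)^(1/0.58) ≈ 18.2940, y* = 18.2940^0.42 ≈ 3.3898, c* = (1−0.34)·3.3898 ≈ 2.2372.
At the golden rule the marginal product of capital equals n+δ: 0.42·k^(0.42−1) = 0.063. Solving, k_gold = (0.42/0.063)^(1/0.58) ≈ 26.3349.
y_gold = 26.3349^0.42 ≈ 3.9502, c_gold = y_gold − 0.063·k_gold ≈ 2.2911.
Gain: Δc = 2.2911 − 2.2372 ≈ 0.0539.

Δc ≈ 0.05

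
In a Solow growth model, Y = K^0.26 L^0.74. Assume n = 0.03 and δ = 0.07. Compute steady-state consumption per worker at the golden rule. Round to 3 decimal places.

c_gold ≈ 1.035

Break-even investment rate: n + δ = 0.03 + 0.07 = 0.1.
Setting f'(k) = n+δ gives 0.26·k^(0.26−1) = 0.1, hence k_gold = (0.26/0.1)^(1/0.74) ≈ 3.6373.
y_gold = 3.6373^0.26 ≈ 1.3989.
c_gold = y_gold − (n+δ)·k_gold = 1.3989 − 0.1·3.6373 ≈ 1.0352.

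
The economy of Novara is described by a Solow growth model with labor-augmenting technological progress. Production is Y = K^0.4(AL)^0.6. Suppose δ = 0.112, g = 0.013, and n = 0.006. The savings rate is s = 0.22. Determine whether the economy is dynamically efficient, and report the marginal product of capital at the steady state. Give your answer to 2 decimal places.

dynamically efficient; MPK ≈ 0.24

Break-even investment rate: n + g + δ = 0.006 + 0.013 + 0.112 = 0.131.
Steady-state k*: s·k^0.4 = 0.131·k gives k* = (0.22/0.131)^(1/0.6) ≈ 2.3728.
MPK = 0.4·2.3728^(-0.6) ≈ 0.2382.
MPK > n+g+δ = 0.131, so the economy is dynamically efficient (under-saving).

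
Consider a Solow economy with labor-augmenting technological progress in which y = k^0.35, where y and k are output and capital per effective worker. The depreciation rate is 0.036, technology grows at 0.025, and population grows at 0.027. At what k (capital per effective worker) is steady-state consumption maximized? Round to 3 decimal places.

Capital per effective worker breaks even when investment replaces (n + g + δ)·k; here n + g + δ = 0.088.
Setting f'(k) = n+g+δ gives 0.35·k^(0.35−1) = 0.088, hence k_gold = (0.35/0.088)^(1/0.65) ≈ 8.3645.

k_gold ≈ 8.364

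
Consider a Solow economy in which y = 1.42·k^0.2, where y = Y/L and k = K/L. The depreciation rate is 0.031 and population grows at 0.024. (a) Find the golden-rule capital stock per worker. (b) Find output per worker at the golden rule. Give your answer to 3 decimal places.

(a) k_gold ≈ 7.784; (b) y_gold ≈ 2.141

Break-even investment rate: n + δ = 0.024 + 0.031 = 0.055.
At the golden rule the marginal product of capital equals n+δ: 0.2·1.42·k^(0.2−1) = 0.055. Solving, k_gold = (0.2·1.42/0.055)^(1/0.8) ≈ 7.7839.
y_gold = 1.42·7.7839^0.2 ≈ 2.1406.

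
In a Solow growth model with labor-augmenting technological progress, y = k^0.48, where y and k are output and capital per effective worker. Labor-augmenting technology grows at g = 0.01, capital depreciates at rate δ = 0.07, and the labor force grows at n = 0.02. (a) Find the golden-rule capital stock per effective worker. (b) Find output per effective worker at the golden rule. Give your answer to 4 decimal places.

(a) k_gold ≈ 20.4211; (b) y_gold ≈ 4.2544

The effective depreciation rate is n + g + δ = 0.02 + 0.01 + 0.07 = 0.1.
Setting f'(k) = n+g+δ gives 0.48·k^(0.48−1) = 0.1, hence k_gold = (0.48/0.1)^(1/0.52) ≈ 20.4211.
y_gold = 20.4211^0.48 ≈ 4.2544.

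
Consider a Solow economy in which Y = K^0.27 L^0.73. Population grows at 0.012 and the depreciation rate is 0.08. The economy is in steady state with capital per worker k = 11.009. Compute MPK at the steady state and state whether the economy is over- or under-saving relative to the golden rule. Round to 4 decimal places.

The effective depreciation rate is n + δ = 0.012 + 0.08 = 0.092.
MPK = 0.27·k^(0.27−1) = 0.27·11.009^(-0.73) ≈ 0.0469.
MPK < 0.092, so the economy is dynamically inefficient (over-saving).

over-saving; MPK ≈ 0.0469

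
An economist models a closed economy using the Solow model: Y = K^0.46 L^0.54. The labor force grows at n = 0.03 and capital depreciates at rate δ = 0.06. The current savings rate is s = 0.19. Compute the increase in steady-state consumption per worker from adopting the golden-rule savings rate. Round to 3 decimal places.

Δc ≈ 0.637

Capital per worker breaks even when investment replaces (n + δ)·k; here n + δ = 0.09.
Current steady state (s = 0.19): k* = (0.19/0.09)^(1/0.54) ≈ 3.9898, y* = 3.9898^0.46 ≈ 1.8899, c* = (1−0.19)·1.8899 ≈ 1.5308.
Golden rule sets MPK = n+δ: 0.46·k^(0.46−1) = 0.09, so k_gold = (0.46/0.09)^(1/0.54) ≈ 20.5147.
y_gold = 20.5147^0.46 ≈ 4.0137, c_gold = y_gold − 0.09·k_gold ≈ 2.1674.
Gain: Δc = 2.1674 − 1.5308 ≈ 0.6366.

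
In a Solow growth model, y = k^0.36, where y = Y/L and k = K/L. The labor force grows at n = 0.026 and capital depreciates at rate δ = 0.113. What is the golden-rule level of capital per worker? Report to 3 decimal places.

k_gold ≈ 4.423

n + δ = 0.026 + 0.113 = 0.139.
At the golden rule the marginal product of capital equals n+δ: 0.36·k^(0.36−1) = 0.139. Solving, k_gold = (0.36/0.139)^(1/0.64) ≈ 4.4235.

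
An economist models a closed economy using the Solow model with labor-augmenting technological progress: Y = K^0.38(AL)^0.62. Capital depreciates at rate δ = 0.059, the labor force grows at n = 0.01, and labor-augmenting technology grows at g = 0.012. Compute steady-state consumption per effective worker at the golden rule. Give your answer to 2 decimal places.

c_gold ≈ 1.60

Break-even investment rate: n + g + δ = 0.01 + 0.012 + 0.059 = 0.081.
Setting f'(k) = n+g+δ gives 0.38·k^(0.38−1) = 0.081, hence k_gold = (0.38/0.081)^(1/0.62) ≈ 12.0987.
y_gold = 12.0987^0.38 ≈ 2.5789.
c_gold = y_gold − (n+g+δ)·k_gold = 2.5789 − 0.081·12.0987 ≈ 1.5989.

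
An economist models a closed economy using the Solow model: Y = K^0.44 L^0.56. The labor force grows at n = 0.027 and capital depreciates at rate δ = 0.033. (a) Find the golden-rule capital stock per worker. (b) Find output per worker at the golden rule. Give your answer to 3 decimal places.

(a) k_gold ≈ 35.090; (b) y_gold ≈ 4.785

Capital per worker breaks even when investment replaces (n + δ)·k; here n + δ = 0.06.
At the golden rule the marginal product of capital equals n+δ: 0.44·k^(0.44−1) = 0.06. Solving, k_gold = (0.44/0.06)^(1/0.56) ≈ 35.0898.
y_gold = 35.0898^0.44 ≈ 4.7850.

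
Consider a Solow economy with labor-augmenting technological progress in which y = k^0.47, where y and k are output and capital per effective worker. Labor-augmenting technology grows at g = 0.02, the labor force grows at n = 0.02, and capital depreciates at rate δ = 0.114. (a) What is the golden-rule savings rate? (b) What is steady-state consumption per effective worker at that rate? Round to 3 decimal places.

(a) s_gold = 0.470; (b) c_gold ≈ 1.426

The effective depreciation rate is n + g + δ = 0.02 + 0.02 + 0.114 = 0.154.
For Cobb-Douglas, s_gold equals capital's share: s_gold = 0.47.
Golden rule sets MPK = n+g+δ: 0.47·k^(0.47−1) = 0.154, so k_gold = (0.47/0.154)^(1/0.53) ≈ 8.2091.
y_gold = 8.2091^0.47 ≈ 2.6898; c_gold = (1−0.47)·y_gold ≈ 1.4256.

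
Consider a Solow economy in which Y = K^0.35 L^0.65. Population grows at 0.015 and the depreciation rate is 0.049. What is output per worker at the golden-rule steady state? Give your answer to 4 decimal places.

y_gold ≈ 2.4965

The effective depreciation rate is n + δ = 0.015 + 0.049 = 0.064.
Maximizing c = f(k) − (n+δ)·k gives f'(k) = n+δ, i.e. 0.35·k^(0.35−1) = 0.064, so k_gold = (0.35/0.064)^(1/0.65) ≈ 13.6525.
Output: y_gold = k_gold^0.35 = 13.6525^0.35 ≈ 2.4965.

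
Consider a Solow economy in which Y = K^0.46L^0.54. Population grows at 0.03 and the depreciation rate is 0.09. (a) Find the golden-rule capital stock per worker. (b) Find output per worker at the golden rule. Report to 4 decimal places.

Break-even investment rate: n + δ = 0.03 + 0.09 = 0.12.
At the golden rule the marginal product of capital equals n+δ: 0.46·k^(0.46−1) = 0.12. Solving, k_gold = (0.46/0.12)^(1/0.54) ≈ 12.0420.
y_gold = 12.0420^0.46 ≈ 3.1414.

(a) k_gold ≈ 12.0420; (b) y_gold ≈ 3.1414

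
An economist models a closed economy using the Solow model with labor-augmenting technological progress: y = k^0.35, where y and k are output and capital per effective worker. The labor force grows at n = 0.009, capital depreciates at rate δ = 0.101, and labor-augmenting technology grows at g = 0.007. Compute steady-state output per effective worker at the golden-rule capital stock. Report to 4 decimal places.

Capital per effective worker breaks even when investment replaces (n + g + δ)·k; here n + g + δ = 0.117.
Setting f'(k) = n+g+δ gives 0.35·k^(0.35−1) = 0.117, hence k_gold = (0.35/0.117)^(1/0.65) ≈ 5.3967.
Output: y_gold = k_gold^0.35 = 5.3967^0.35 ≈ 1.8040.

y_gold ≈ 1.8040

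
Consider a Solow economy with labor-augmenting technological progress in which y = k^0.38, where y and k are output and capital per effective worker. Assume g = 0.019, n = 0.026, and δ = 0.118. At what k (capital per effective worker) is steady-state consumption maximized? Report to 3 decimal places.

k_gold ≈ 3.916

The effective depreciation rate is n + g + δ = 0.026 + 0.019 + 0.118 = 0.163.
Golden rule sets MPK = n+g+δ: 0.38·k^(0.38−1) = 0.163, so k_gold = (0.38/0.163)^(1/0.62) ≈ 3.9165.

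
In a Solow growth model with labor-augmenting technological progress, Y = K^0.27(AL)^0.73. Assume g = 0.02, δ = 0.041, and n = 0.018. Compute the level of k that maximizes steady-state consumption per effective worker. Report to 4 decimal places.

Break-even investment rate: n + g + δ = 0.018 + 0.02 + 0.041 = 0.079.
Maximizing c = f(k) − (n+g+δ)·k gives f'(k) = n+g+δ, i.e. 0.27·k^(0.27−1) = 0.079, so k_gold = (0.27/0.079)^(1/0.73) ≈ 5.3845.

k_gold ≈ 5.3845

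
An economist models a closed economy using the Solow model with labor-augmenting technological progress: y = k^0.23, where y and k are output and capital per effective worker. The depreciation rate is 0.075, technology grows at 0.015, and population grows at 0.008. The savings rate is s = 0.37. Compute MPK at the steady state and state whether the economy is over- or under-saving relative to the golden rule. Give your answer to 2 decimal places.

n + g + δ = 0.008 + 0.015 + 0.075 = 0.098.
Steady-state k*: s·k^0.23 = 0.098·k gives k* = (0.37/0.098)^(1/0.77) ≈ 5.6146.
MPK = 0.23·5.6146^(-0.77) ≈ 0.0609.
MPK < n+g+δ = 0.098, so the economy is dynamically inefficient (over-saving).

over-saving; MPK ≈ 0.06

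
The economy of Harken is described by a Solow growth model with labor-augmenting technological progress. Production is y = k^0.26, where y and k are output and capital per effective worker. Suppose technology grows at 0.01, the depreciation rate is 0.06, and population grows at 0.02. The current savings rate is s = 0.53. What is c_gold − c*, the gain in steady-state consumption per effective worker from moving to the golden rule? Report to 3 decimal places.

The effective depreciation rate is n + g + δ = 0.02 + 0.01 + 0.06 = 0.09.
Current steady state (s = 0.53): k* = (0.53/0.09)^(1/0.74) ≈ 10.9796, y* = 10.9796^0.26 ≈ 1.8645, c* = (1−0.53)·1.8645 ≈ 0.8763.
Golden rule sets MPK = n+g+δ: 0.26·k^(0.26−1) = 0.09, so k_gold = (0.26/0.09)^(1/0.74) ≈ 4.1938.
y_gold = 4.1938^0.26 ≈ 1.4517, c_gold = y_gold − 0.09·k_gold ≈ 1.0743.
Gain: Δc = 1.0743 − 0.8763 ≈ 0.1980.

Δc ≈ 0.198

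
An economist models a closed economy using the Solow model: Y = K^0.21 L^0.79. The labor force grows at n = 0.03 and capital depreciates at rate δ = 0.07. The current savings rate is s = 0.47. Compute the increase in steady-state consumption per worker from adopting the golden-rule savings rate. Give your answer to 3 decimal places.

n + δ = 0.03 + 0.07 = 0.1.
Current steady state (s = 0.47): k* = (0.47/0.1)^(1/0.79) ≈ 7.0918, y* = 7.0918^0.21 ≈ 1.5089, c* = (1−0.47)·1.5089 ≈ 0.7997.
Setting f'(k) = n+δ gives 0.21·k^(0.21−1) = 0.1, hence k_gold = (0.21/0.1)^(1/0.79) ≈ 2.5578.
y_gold = 2.5578^0.21 ≈ 1.2180, c_gold = y_gold − 0.1·k_gold ≈ 0.9622.
Gain: Δc = 0.9622 − 0.7997 ≈ 0.1625.

Δc ≈ 0.163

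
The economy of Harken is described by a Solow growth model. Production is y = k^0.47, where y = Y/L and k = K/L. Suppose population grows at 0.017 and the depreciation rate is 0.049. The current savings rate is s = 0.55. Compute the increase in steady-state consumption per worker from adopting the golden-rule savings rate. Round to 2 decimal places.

Δc ≈ 0.07

The effective depreciation rate is n + δ = 0.017 + 0.049 = 0.066.
Current steady state (s = 0.55): k* = (0.55/0.066)^(1/0.53) ≈ 54.6253, y* = 54.6253^0.47 ≈ 6.5550, c* = (1−0.55)·6.5550 ≈ 2.9498.
Setting f'(k) = n+δ gives 0.47·k^(0.47−1) = 0.066, hence k_gold = (0.47/0.066)^(1/0.53) ≈ 40.6062.
y_gold = 40.6062^0.47 ≈ 5.7021, c_gold = y_gold − 0.066·k_gold ≈ 3.0221.
Gain: Δc = 3.0221 − 2.9498 ≈ 0.0724.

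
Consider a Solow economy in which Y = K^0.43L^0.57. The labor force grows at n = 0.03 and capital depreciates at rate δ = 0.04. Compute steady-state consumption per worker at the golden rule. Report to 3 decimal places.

c_gold ≈ 2.242

The effective depreciation rate is n + δ = 0.03 + 0.04 = 0.07.
Golden rule sets MPK = n+δ: 0.43·k^(0.43−1) = 0.07, so k_gold = (0.43/0.07)^(1/0.57) ≈ 24.1605.
y_gold = 24.1605^0.43 ≈ 3.9331.
c_gold = y_gold − (n+δ)·k_gold = 3.9331 − 0.07·24.1605 ≈ 2.2419.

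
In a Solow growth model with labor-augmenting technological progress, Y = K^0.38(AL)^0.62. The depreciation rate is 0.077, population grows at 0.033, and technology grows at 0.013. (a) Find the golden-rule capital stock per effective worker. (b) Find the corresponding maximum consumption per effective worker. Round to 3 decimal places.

Break-even investment rate: n + g + δ = 0.033 + 0.013 + 0.077 = 0.123.
Golden rule sets MPK = n+g+δ: 0.38·k^(0.38−1) = 0.123, so k_gold = (0.38/0.123)^(1/0.62) ≈ 6.1677.
y_gold = 6.1677^0.38 ≈ 1.9964; c_gold = y_gold − 0.123·k_gold ≈ 1.2378.

(a) k_gold ≈ 6.168; (b) c_gold ≈ 1.238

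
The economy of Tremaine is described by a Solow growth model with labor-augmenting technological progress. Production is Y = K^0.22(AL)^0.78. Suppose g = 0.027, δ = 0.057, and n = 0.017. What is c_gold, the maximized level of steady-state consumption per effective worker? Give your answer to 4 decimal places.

Break-even investment rate: n + g + δ = 0.017 + 0.027 + 0.057 = 0.101.
Maximizing c = f(k) − (n+g+δ)·k gives f'(k) = n+g+δ, i.e. 0.22·k^(0.22−1) = 0.101, so k_gold = (0.22/0.101)^(1/0.78) ≈ 2.7131.
y_gold = 2.7131^0.22 ≈ 1.2456.
c_gold = y_gold − (n+g+δ)·k_gold = 1.2456 − 0.101·2.7131 ≈ 0.9715.

c_gold ≈ 0.9715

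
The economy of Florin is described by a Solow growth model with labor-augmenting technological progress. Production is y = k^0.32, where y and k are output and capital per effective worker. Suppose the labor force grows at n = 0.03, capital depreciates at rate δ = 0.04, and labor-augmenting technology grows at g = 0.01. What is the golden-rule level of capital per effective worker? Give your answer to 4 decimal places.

Break-even investment rate: n + g + δ = 0.03 + 0.01 + 0.04 = 0.08.
At the golden rule the marginal product of capital equals n+g+δ: 0.32·k^(0.32−1) = 0.08. Solving, k_gold = (0.32/0.08)^(1/0.68) ≈ 7.6804.

k_gold ≈ 7.6804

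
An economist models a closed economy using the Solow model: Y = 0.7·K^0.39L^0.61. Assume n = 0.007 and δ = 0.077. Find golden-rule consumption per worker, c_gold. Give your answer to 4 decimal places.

c_gold ≈ 0.9072

Break-even investment rate: n + δ = 0.007 + 0.077 = 0.084.
At the golden rule the marginal product of capital equals n+δ: 0.39·0.7·k^(0.39−1) = 0.084. Solving, k_gold = (0.39·0.7/0.084)^(1/0.61) ≈ 6.9048.
y_gold = 0.7·6.9048^0.39 ≈ 1.4872.
c_gold = y_gold − (n+δ)·k_gold = 1.4872 − 0.084·6.9048 ≈ 0.9072.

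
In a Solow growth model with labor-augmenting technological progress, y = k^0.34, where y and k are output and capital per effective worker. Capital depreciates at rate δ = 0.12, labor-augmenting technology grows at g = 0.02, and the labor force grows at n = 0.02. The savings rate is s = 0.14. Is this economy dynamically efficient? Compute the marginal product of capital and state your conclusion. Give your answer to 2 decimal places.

Break-even investment rate: n + g + δ = 0.02 + 0.02 + 0.12 = 0.16.
Steady-state k*: s·k^0.34 = 0.16·k gives k* = (0.14/0.16)^(1/0.66) ≈ 0.8168.
MPK = 0.34·0.8168^(-0.66) ≈ 0.3886.
MPK > n+g+δ = 0.16, so the economy is dynamically efficient (under-saving).

dynamically efficient; MPK ≈ 0.39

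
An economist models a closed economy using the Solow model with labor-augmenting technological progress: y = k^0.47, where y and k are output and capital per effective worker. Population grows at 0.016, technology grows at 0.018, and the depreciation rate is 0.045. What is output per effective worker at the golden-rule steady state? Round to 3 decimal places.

The effective depreciation rate is n + g + δ = 0.016 + 0.018 + 0.045 = 0.079.
Setting f'(k) = n+g+δ gives 0.47·k^(0.47−1) = 0.079, hence k_gold = (0.47/0.079)^(1/0.53) ≈ 28.9245.
Output: y_gold = k_gold^0.47 = 28.9245^0.47 ≈ 4.8618.

y_gold ≈ 4.862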